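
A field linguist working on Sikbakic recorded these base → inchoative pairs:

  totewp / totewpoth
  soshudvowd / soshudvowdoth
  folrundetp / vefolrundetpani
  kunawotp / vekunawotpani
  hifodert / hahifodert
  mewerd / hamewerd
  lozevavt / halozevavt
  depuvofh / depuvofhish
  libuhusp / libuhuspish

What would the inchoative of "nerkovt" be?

totewp and folrundetp both end in -p yet inflect differently (totewpoth, vefolrundetpani), so the final letter is not what conditions the rule; the second-to-last letter is.
"nerkovt" has second-to-last letter 'v'. The one such stem in the data (lozevavt → halozevavt) adds the prefix ha-, so the same rule applies.
So nerkovt → hanerkovt.

hanerkovt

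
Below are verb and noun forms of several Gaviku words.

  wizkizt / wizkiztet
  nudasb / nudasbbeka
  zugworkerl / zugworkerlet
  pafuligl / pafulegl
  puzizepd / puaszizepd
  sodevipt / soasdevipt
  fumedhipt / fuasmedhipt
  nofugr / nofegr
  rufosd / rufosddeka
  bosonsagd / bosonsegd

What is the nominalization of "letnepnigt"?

letnepnegt

"letnepnigt" has second-to-last letter 'g'. The stems whose second-to-last letter is 'g' (bosonsagd → bosonsegd, nofugr → nofegr, pafuligl → pafulegl) change the last vowel to 'e'.
The other patterns: stems whose second-to-last letter is 'p' insert -as- after the first vowel; stems whose second-to-last letter is 's' double the final consonant and add -eka; stems whose second-to-last letter is 'r' or 'z' add -et.
So letnepnigt → letnepnegt.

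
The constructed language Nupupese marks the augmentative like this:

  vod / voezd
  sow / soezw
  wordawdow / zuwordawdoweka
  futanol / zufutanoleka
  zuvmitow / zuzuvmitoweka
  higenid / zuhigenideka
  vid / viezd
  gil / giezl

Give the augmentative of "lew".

higenid and vid both end in -d yet inflect differently (zuhigenideka, viezd), so the final letter is not what conditions the rule; the number of vowels is.
"lew" has 1 vowel. The stems with 1 vowel (vid → viezd, gil → giezl, vod → voezd) insert -ez- after the first vowel.
The other pattern: stems with 3 vowels add zu- … -eka around the stem.
So lew → leezw.

leezw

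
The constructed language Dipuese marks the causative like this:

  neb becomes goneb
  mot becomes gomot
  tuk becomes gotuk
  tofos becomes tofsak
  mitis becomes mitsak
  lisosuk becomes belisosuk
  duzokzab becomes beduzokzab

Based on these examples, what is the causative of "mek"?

gomek

tuk and lisosuk both end in -k yet inflect differently (gotuk, belisosuk), so the final letter is not what conditions the rule; the number of vowels is.
"mek" has 1 vowel. The stems with 1 vowel (neb → goneb, mot → gomot, tuk → gotuk) add the prefix go-.
The other patterns: stems with 2 vowels delete the last vowel and add -ak; stems with 3 vowels add the prefix be-.
So mek → gomek.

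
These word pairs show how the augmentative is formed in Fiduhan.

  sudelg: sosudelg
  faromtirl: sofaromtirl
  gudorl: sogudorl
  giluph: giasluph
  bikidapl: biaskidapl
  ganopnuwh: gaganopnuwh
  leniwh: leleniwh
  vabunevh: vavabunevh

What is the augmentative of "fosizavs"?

faromtirl and bikidapl both end in -l yet inflect differently (sofaromtirl, biaskidapl), so the final letter is not what conditions the rule; the second-to-last letter is.
"fosizavs" has second-to-last letter 'v'. The one such stem in the data (vabunevh → vavabunevh) repeats the first consonant+vowel as a prefix (as do ganopnuwh, leniwh), so the same rule applies.
So fosizavs → fofosizavs.

fofosizavs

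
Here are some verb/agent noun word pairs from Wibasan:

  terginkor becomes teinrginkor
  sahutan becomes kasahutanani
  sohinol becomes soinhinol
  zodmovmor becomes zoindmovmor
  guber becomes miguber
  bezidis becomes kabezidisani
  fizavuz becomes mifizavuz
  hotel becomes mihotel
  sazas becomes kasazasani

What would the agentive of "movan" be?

kamovanani

guber and zodmovmor both end in -r yet inflect differently (miguber, zoindmovmor), so the final letter is not what conditions the rule; the last vowel is.
"movan" has last vowel 'a'. The stems whose last vowel is 'a' (sazas → kasazasani, sahutan → kasahutanani) add ka- … -ani around the stem.
The other patterns: stems whose last vowel is 'e' or 'u' add the prefix mi-; stems whose last vowel is 'o' insert -in- after the first vowel.
So movan → kamovanani.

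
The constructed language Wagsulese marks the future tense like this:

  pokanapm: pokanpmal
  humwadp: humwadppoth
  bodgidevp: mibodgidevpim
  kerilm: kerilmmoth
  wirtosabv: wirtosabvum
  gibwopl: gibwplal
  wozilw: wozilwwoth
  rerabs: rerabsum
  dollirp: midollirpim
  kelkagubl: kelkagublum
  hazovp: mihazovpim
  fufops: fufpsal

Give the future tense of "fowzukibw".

"fowzukibw" has second-to-last letter 'b'. The stems whose second-to-last letter is 'b' (kelkagubl → kelkagublum, wirtosabv → wirtosabvum, rerabs → rerabsum) add -um.
The other patterns: stems whose second-to-last letter is 'd' or 'l' double the final consonant and add -oth; stems whose second-to-last letter is 'p' delete the last vowel and add -al; stems whose second-to-last letter is 'r' or 'v' add mi- … -im around the stem.
So fowzukibw → fowzukibwum.

fowzukibwum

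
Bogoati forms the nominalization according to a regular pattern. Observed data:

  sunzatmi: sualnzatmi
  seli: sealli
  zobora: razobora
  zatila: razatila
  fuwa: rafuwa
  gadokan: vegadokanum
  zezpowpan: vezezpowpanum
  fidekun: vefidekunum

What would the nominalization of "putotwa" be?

raputotwa

zobora and gadokan both have last vowel 'a' yet inflect differently (razobora, vegadokanum), so the last vowel is not what conditions the rule; the final letter is.
"putotwa" ends in -a. The stems ending in -a (zobora → razobora, zatila → razatila, fuwa → rafuwa) add the prefix ra-.
The other patterns: stems ending in -i insert -al- after the first vowel; stems ending in -n add ve- … -um around the stem.
So putotwa → raputotwa.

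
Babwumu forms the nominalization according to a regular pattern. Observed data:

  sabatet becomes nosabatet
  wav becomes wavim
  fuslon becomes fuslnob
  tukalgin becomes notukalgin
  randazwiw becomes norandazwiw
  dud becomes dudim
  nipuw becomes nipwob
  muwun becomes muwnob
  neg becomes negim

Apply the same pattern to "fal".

fuslon and tukalgin both end in -n yet inflect differently (fuslnob, notukalgin), so the final letter is not what conditions the rule; the number of vowels is.
"fal" has 1 vowel. The stems with 1 vowel (dud → dudim, wav → wavim, neg → negim) add -im.
The other patterns: stems with 2 vowels delete the last vowel and add -ob; stems with 3 vowels add the prefix no-.
So fal → falim.

falim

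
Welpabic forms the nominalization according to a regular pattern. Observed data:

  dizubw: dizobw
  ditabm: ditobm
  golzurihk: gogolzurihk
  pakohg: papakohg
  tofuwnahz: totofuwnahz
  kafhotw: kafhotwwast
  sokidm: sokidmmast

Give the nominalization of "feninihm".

fefeninihm

dizubw and kafhotw both end in -w yet inflect differently (dizobw, kafhotwwast), so the final letter is not what conditions the rule; the second-to-last letter is.
"feninihm" has second-to-last letter 'h'. The stems whose second-to-last letter is 'h' (golzurihk → gogolzurihk, pakohg → papakohg, tofuwnahz → totofuwnahz) repeat the first consonant+vowel as a prefix.
The other patterns: stems whose second-to-last letter is 'b' change the last vowel to 'o'; stems whose second-to-last letter is 'd' or 't' double the final consonant and add -ast.
So feninihm → fefeninihm.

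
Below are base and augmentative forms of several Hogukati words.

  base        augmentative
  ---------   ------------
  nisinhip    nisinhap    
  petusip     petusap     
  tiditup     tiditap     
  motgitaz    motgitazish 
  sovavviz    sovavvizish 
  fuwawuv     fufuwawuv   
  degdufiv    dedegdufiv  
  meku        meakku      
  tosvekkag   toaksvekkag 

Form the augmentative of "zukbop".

"zukbop" ends in -p. The stems ending in -p (nisinhip → nisinhap, petusip → petusap, tiditup → tiditap) change the last vowel to 'a'.
The other patterns: stems ending in -z add -ish; stems ending in -v repeat the first consonant+vowel as a prefix; stems ending in -g or -u insert -ak- after the first vowel.
So zukbop → zukbap.

zukbap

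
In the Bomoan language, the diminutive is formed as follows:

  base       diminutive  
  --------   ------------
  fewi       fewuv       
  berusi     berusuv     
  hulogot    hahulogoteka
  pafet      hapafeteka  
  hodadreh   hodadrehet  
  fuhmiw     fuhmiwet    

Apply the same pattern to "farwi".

farwuv

pafet and hodadreh both have last vowel 'e' yet inflect differently (hapafeteka, hodadrehet), so the last vowel is not what conditions the rule; the final letter is.
"farwi" ends in -i. The stems ending in -i (fewi → fewuv, berusi → berusuv) drop the final letter and add -uv.
The other patterns: stems ending in -t add ha- … -eka around the stem; stems ending in -h or -w add -et.
So farwi → farwuv.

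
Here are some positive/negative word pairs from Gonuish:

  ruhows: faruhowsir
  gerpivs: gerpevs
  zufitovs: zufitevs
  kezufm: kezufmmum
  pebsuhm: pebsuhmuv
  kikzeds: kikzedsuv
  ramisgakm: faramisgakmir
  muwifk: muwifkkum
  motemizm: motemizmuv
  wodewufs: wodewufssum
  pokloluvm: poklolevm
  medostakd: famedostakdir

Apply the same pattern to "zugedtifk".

zugedtifkkum

gerpivs and ruhows both end in -s yet inflect differently (gerpevs, faruhowsir), so the final letter is not what conditions the rule; the second-to-last letter is.
"zugedtifk" has second-to-last letter 'f'. The stems whose second-to-last letter is 'f' (kezufm → kezufmmum, muwifk → muwifkkum, wodewufs → wodewufssum) double the final consonant and add -um.
The other patterns: stems whose second-to-last letter is 'v' change the last vowel to 'e'; stems whose second-to-last letter is 'k' or 'w' add fa- … -ir around the stem; stems whose second-to-last letter is 'd', 'h' or 'z' add -uv.
So zugedtifk → zugedtifkkum.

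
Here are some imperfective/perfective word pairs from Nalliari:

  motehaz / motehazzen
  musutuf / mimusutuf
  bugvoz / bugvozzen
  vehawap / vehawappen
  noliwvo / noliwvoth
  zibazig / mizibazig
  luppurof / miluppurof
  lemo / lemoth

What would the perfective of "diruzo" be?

diruzoth

lemo and bugvoz both have last vowel 'o' yet inflect differently (lemoth, bugvozzen), so the last vowel is not what conditions the rule; the final letter is.
"diruzo" ends in -o. The stems ending in -o (lemo → lemoth, noliwvo → noliwvoth) drop the final letter and add -oth.
The other patterns: stems ending in -p or -z double the final consonant and add -en; stems ending in -f or -g add the prefix mi-.
So diruzo → diruzoth.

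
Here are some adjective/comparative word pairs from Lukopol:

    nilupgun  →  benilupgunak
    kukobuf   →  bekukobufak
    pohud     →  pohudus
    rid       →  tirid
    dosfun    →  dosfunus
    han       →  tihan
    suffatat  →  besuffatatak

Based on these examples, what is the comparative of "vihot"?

han and dosfun both end in -n yet inflect differently (tihan, dosfunus), so the final letter is not what conditions the rule; the number of vowels is.
"vihot" has 2 vowels. The stems with 2 vowels (dosfun → dosfunus, pohud → pohudus) add -us.
So vihot → vihotus.

vihotus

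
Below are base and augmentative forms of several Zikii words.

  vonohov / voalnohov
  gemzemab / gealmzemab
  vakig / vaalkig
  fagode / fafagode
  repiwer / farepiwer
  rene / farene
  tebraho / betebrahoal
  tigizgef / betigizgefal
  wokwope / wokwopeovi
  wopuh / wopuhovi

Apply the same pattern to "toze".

betozeal

fagode and wokwope both end in -e yet inflect differently (fafagode, wokwopeovi), so the final letter is not what conditions the rule; the first letter is.
"toze" begins with t-. The stems beginning with t- (tebraho → betebrahoal, tigizgef → betigizgefal) add be- … -al around the stem.
The other patterns: stems beginning with g- or v- insert -al- after the first vowel; stems beginning with f- or r- add the prefix fa-; stems beginning with w- add -ovi.
So toze → betozeal.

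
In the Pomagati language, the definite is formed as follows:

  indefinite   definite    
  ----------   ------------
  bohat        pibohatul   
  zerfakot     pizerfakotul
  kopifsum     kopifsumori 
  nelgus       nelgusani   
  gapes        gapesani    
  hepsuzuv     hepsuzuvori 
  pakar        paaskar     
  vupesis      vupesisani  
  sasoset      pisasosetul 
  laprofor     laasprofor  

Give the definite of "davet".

pidavetul

nelgus and hepsuzuv both have last vowel 'u' yet inflect differently (nelgusani, hepsuzuvori), so the last vowel is not what conditions the rule; the final letter is.
"davet" ends in -t. The stems ending in -t (sasoset → pisasosetul, bohat → pibohatul, zerfakot → pizerfakotul) add pi- … -ul around the stem.
So davet → pidavetul.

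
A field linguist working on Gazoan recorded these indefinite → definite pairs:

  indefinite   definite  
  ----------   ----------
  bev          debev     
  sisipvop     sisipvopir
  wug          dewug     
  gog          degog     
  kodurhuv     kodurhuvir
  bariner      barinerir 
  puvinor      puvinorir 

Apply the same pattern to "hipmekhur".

"hipmekhur" has 3 vowels. The stems with 3 vowels (bariner → barinerir, puvinor → puvinorir, kodurhuv → kodurhuvir) add -ir.
The other pattern: stems with 1 vowel add the prefix de-.
So hipmekhur → hipmekhurir.

hipmekhurir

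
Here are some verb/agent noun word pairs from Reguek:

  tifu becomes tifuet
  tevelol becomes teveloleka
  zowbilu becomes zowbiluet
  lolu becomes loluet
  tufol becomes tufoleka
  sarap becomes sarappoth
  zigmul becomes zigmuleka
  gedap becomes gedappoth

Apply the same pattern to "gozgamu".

zigmul and zowbilu both have last vowel 'u' yet inflect differently (zigmuleka, zowbiluet), so the last vowel is not what conditions the rule; the final letter is.
"gozgamu" ends in -u. The stems ending in -u (zowbilu → zowbiluet, tifu → tifuet, lolu → loluet) add -et.
The other patterns: stems ending in -l add -eka; stems ending in -p double the final consonant and add -oth.
So gozgamu → gozgamuet.

gozgamuet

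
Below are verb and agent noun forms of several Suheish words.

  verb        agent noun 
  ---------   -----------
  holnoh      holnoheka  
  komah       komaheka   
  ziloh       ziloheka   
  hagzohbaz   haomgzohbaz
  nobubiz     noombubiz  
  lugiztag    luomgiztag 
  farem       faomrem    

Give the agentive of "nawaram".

naomwaram

komah and hagzohbaz both have last vowel 'a' yet inflect differently (komaheka, haomgzohbaz), so the last vowel is not what conditions the rule; the final letter is.
"nawaram" ends in -m. The one such stem in the data (farem → faomrem) inserts -om- after the first vowel (as do hagzohbaz, nobubiz), so the same rule applies.
The other pattern: stems ending in -h add -eka.
So nawaram → naomwaram.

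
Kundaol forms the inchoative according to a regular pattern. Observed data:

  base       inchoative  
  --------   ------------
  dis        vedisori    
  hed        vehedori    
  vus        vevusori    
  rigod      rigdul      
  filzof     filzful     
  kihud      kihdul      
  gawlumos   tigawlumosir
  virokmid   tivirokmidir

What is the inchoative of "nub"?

"nub" has 1 vowel. The stems with 1 vowel (dis → vedisori, hed → vehedori, vus → vevusori) add ve- … -ori around the stem.
So nub → venubori.

venubori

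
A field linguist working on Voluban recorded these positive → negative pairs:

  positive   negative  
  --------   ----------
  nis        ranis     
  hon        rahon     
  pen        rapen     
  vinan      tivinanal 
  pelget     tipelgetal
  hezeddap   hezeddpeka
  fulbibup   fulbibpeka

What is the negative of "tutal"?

titutalal

hon and vinan both end in -n yet inflect differently (rahon, tivinanal), so the final letter is not what conditions the rule; the number of vowels is.
"tutal" has 2 vowels. The stems with 2 vowels (vinan → tivinanal, pelget → tipelgetal) add ti- … -al around the stem.
The other patterns: stems with 1 vowel add the prefix ra-; stems with 3 vowels delete the last vowel and add -eka.
So tutal → titutalal.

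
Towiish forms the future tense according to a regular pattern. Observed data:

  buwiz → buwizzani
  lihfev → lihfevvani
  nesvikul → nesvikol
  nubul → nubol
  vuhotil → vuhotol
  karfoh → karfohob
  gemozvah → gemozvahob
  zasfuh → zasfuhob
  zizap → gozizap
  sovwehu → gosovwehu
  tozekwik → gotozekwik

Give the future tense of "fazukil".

fazukol

buwiz and vuhotil both have last vowel 'i' yet inflect differently (buwizzani, vuhotol), so the last vowel is not what conditions the rule; the final letter is.
"fazukil" ends in -l. The stems ending in -l (nesvikul → nesvikol, nubul → nubol, vuhotil → vuhotol) change the last vowel to 'o'.
The other patterns: stems ending in -v or -z double the final consonant and add -ani; stems ending in -h add -ob; stems ending in -k, -p or -u add the prefix go-.
So fazukil → fazukol.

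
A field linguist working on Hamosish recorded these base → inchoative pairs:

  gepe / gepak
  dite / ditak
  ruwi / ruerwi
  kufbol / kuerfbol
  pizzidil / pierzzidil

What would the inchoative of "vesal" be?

veersal

"vesal" ends in -l. The stems ending in -l (kufbol → kuerfbol, pizzidil → pierzzidil) insert -er- after the first vowel.
So vesal → veersal.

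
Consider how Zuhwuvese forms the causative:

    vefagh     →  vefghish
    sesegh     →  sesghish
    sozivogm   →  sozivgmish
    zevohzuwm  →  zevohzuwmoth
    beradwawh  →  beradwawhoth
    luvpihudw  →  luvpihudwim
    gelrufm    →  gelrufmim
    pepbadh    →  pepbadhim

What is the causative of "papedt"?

papedtim

sozivogm and zevohzuwm both end in -m yet inflect differently (sozivgmish, zevohzuwmoth), so the final letter is not what conditions the rule; the second-to-last letter is.
"papedt" has second-to-last letter 'd'. The stems whose second-to-last letter is 'd' (luvpihudw → luvpihudwim, pepbadh → pepbadhim) add -im.
The other patterns: stems whose second-to-last letter is 'g' delete the last vowel and add -ish; stems whose second-to-last letter is 'w' add -oth.
So papedt → papedtim.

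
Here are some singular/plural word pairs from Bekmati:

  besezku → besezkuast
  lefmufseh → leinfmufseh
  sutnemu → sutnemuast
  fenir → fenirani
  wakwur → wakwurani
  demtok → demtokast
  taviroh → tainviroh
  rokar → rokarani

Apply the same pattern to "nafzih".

nainfzih

taviroh and demtok both have last vowel 'o' yet inflect differently (tainviroh, demtokast), so the last vowel is not what conditions the rule; the final letter is.
"nafzih" ends in -h. The stems ending in -h (taviroh → tainviroh, lefmufseh → leinfmufseh) insert -in- after the first vowel.
So nafzih → nainfzih.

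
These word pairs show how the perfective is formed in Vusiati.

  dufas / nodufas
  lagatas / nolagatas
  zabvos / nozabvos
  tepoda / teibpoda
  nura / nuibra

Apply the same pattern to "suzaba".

suibzaba

"suzaba" ends in -a. The stems ending in -a (tepoda → teibpoda, nura → nuibra) insert -ib- after the first vowel.
The other pattern: stems ending in -s add the prefix no-.
So suzaba → suibzaba.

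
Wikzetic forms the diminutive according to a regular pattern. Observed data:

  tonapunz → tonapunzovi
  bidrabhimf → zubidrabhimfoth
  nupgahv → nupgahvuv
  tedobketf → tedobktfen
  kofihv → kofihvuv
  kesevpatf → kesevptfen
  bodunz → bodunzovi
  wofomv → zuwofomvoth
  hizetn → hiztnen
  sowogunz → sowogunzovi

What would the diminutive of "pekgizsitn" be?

"pekgizsitn" has second-to-last letter 't'. The stems whose second-to-last letter is 't' (tedobketf → tedobktfen, kesevpatf → kesevptfen, hizetn → hiztnen) delete the last vowel and add -en.
The other patterns: stems whose second-to-last letter is 'n' add -ovi; stems whose second-to-last letter is 'h' add -uv; stems whose second-to-last letter is 'm' add zu- … -oth around the stem.
So pekgizsitn → pekgizstnen.

pekgizstnen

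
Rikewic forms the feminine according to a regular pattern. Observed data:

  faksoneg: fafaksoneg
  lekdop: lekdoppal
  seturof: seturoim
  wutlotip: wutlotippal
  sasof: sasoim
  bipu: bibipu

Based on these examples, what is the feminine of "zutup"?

seturof and lekdop both have last vowel 'o' yet inflect differently (seturoim, lekdoppal), so the last vowel is not what conditions the rule; the final letter is.
"zutup" ends in -p. The stems ending in -p (lekdop → lekdoppal, wutlotip → wutlotippal) double the final consonant and add -al.
The other patterns: stems ending in -f drop the final letter and add -im; stems ending in -g or -u repeat the first consonant+vowel as a prefix.
So zutup → zutuppal.

zutuppal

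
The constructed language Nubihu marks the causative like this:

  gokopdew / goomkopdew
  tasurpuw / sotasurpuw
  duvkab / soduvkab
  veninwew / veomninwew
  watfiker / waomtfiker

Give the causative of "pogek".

gokopdew and tasurpuw both end in -w yet inflect differently (goomkopdew, sotasurpuw), so the final letter is not what conditions the rule; the last vowel is.
"pogek" has last vowel 'e'. The stems whose last vowel is 'e' (watfiker → waomtfiker, gokopdew → goomkopdew, veninwew → veomninwew) insert -om- after the first vowel.
So pogek → poomgek.

poomgek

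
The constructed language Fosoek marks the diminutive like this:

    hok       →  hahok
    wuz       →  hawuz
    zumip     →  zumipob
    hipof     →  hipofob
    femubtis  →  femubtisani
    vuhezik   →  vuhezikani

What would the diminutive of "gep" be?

hok and vuhezik both end in -k yet inflect differently (hahok, vuhezikani), so the final letter is not what conditions the rule; the number of vowels is.
"gep" has 1 vowel. The stems with 1 vowel (hok → hahok, wuz → hawuz) add the prefix ha-.
The other patterns: stems with 2 vowels add -ob; stems with 3 vowels add -ani.
So gep → hagep.

hagep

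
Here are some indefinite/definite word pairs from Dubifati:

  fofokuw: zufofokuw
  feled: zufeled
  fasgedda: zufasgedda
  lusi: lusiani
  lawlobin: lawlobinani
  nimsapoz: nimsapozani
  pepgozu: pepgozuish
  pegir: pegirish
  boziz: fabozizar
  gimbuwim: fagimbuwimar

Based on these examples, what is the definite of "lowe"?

nimsapoz and boziz both end in -z yet inflect differently (nimsapozani, fabozizar), so the final letter is not what conditions the rule; the first letter is.
"lowe" begins with l-. The stems beginning with l- (lusi → lusiani, lawlobin → lawlobinani) add -ani.
The other patterns: stems beginning with f- add the prefix zu-; stems beginning with p- add -ish; stems beginning with b- or g- add fa- … -ar around the stem.
So lowe → loweani.

loweani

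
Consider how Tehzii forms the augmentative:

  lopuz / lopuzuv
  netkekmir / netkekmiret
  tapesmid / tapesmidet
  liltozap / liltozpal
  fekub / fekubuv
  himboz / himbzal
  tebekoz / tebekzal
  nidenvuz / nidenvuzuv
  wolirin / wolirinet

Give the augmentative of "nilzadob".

nidenvuz and tebekoz both end in -z yet inflect differently (nidenvuzuv, tebekzal), so the final letter is not what conditions the rule; the last vowel is.
"nilzadob" has last vowel 'o'. The stems whose last vowel is 'o' (tebekoz → tebekzal, himboz → himbzal) delete the last vowel and add -al.
The other patterns: stems whose last vowel is 'i' add -et; stems whose last vowel is 'u' add -uv.
So nilzadob → nilzadbal.

nilzadbal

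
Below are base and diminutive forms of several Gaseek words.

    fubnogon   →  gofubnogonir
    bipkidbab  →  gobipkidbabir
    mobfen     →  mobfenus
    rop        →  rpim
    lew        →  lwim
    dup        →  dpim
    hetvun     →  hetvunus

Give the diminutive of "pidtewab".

gopidtewabir

hetvun and fubnogon both end in -n yet inflect differently (hetvunus, gofubnogonir), so the final letter is not what conditions the rule; the number of vowels is.
"pidtewab" has 3 vowels. The stems with 3 vowels (fubnogon → gofubnogonir, bipkidbab → gobipkidbabir) add go- … -ir around the stem.
So pidtewab → gopidtewabir.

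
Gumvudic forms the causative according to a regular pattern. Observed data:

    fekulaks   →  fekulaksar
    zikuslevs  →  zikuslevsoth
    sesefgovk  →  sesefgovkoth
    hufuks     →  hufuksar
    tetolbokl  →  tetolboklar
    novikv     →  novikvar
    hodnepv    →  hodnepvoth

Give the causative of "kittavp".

hufuks and zikuslevs both end in -s yet inflect differently (hufuksar, zikuslevsoth), so the final letter is not what conditions the rule; the second-to-last letter is.
"kittavp" has second-to-last letter 'v'. The stems whose second-to-last letter is 'v' (zikuslevs → zikuslevsoth, sesefgovk → sesefgovkoth) add -oth.
The other pattern: stems whose second-to-last letter is 'k' add -ar.
So kittavp → kittavpoth.

kittavpoth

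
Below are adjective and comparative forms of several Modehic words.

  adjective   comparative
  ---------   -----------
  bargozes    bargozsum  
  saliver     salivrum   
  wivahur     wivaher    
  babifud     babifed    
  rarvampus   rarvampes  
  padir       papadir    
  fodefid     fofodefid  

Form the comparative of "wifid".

saliver and wivahur both end in -r yet inflect differently (salivrum, wivaher), so the final letter is not what conditions the rule; the last vowel is.
"wifid" has last vowel 'i'. The stems whose last vowel is 'i' (padir → papadir, fodefid → fofodefid) repeat the first consonant+vowel as a prefix.
The other patterns: stems whose last vowel is 'e' delete the last vowel and add -um; stems whose last vowel is 'u' change the last vowel to 'e'.
So wifid → wiwifid.

wiwifid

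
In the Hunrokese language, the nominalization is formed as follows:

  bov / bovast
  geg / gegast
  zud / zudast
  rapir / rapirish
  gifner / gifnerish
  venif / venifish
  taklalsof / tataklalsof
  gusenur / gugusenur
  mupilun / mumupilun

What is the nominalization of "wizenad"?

venif and taklalsof both end in -f yet inflect differently (venifish, tataklalsof), so the final letter is not what conditions the rule; the number of vowels is.
"wizenad" has 3 vowels. The stems with 3 vowels (taklalsof → tataklalsof, gusenur → gugusenur, mupilun → mumupilun) repeat the first consonant+vowel as a prefix.
So wizenad → wiwizenad.

wiwizenad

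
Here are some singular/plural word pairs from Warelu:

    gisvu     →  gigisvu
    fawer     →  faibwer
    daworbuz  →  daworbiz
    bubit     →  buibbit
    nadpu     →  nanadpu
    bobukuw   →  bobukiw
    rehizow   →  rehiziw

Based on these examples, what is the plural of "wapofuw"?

bobukuw and nadpu both have last vowel 'u' yet inflect differently (bobukiw, nanadpu), so the last vowel is not what conditions the rule; the final letter is.
"wapofuw" ends in -w. The stems ending in -w (bobukuw → bobukiw, rehizow → rehiziw) change the last vowel to 'i'.
The other patterns: stems ending in -u repeat the first consonant+vowel as a prefix; stems ending in -r or -t insert -ib- after the first vowel.
So wapofuw → wapofiw.

wapofiw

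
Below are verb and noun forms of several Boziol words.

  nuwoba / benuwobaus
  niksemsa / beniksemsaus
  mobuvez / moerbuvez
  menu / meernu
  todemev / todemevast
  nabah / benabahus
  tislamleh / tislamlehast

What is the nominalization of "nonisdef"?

tislamleh and nabah both end in -h yet inflect differently (tislamlehast, benabahus), so the final letter is not what conditions the rule; the first letter is.
"nonisdef" begins with n-. The stems beginning with n- (nabah → benabahus, nuwoba → benuwobaus, niksemsa → beniksemsaus) add be- … -us around the stem.
The other patterns: stems beginning with t- add -ast; stems beginning with m- insert -er- after the first vowel.
So nonisdef → benonisdefus.

benonisdefus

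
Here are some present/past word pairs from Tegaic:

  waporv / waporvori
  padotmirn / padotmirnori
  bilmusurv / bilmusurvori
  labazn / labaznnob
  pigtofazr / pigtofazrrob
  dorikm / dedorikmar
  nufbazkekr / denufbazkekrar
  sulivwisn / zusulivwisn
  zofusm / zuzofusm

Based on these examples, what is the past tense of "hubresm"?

zuhubresm

"hubresm" has second-to-last letter 's'. The stems whose second-to-last letter is 's' (sulivwisn → zusulivwisn, zofusm → zuzofusm) add the prefix zu-.
The other patterns: stems whose second-to-last letter is 'r' add -ori; stems whose second-to-last letter is 'z' double the final consonant and add -ob; stems whose second-to-last letter is 'k' add de- … -ar around the stem.
So hubresm → zuhubresm.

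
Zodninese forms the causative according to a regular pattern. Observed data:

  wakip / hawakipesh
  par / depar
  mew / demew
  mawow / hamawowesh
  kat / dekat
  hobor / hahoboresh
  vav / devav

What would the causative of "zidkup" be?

"zidkup" has 2 vowels. The stems with 2 vowels (wakip → hawakipesh, mawow → hamawowesh, hobor → hahoboresh) add ha- … -esh around the stem.
The other pattern: stems with 1 vowel add the prefix de-.
So zidkup → hazidkupesh.

hazidkupesh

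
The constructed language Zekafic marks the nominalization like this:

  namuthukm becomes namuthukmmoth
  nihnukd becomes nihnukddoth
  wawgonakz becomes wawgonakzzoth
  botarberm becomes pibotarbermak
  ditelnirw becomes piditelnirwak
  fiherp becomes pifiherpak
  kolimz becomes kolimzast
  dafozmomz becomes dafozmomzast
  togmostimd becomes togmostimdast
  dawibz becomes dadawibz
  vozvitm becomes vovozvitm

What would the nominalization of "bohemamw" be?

namuthukm and botarberm both end in -m yet inflect differently (namuthukmmoth, pibotarbermak), so the final letter is not what conditions the rule; the second-to-last letter is.
"bohemamw" has second-to-last letter 'm'. The stems whose second-to-last letter is 'm' (kolimz → kolimzast, dafozmomz → dafozmomzast, togmostimd → togmostimdast) add -ast.
So bohemamw → bohemamwast.

bohemamwast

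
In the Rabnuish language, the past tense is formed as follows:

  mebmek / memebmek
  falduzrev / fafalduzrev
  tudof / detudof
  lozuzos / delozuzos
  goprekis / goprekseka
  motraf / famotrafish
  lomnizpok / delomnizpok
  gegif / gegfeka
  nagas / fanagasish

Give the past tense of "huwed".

lomnizpok and mebmek both end in -k yet inflect differently (delomnizpok, memebmek), so the final letter is not what conditions the rule; the last vowel is.
"huwed" has last vowel 'e'. The stems whose last vowel is 'e' (falduzrev → fafalduzrev, mebmek → memebmek) repeat the first consonant+vowel as a prefix.
So huwed → huhuwed.

huhuwed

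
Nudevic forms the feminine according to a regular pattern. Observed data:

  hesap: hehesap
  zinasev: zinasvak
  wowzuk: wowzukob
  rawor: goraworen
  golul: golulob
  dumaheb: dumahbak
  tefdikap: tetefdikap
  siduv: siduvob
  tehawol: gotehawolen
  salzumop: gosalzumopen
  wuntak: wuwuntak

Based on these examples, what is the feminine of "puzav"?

pupuzav

wowzuk and wuntak both end in -k yet inflect differently (wowzukob, wuwuntak), so the final letter is not what conditions the rule; the last vowel is.
"puzav" has last vowel 'a'. The stems whose last vowel is 'a' (wuntak → wuwuntak, tefdikap → tetefdikap, hesap → hehesap) repeat the first consonant+vowel as a prefix.
So puzav → pupuzav.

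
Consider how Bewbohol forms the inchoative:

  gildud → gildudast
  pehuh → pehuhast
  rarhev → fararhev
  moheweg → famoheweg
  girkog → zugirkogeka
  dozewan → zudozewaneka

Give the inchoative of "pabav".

moheweg and girkog both end in -g yet inflect differently (famoheweg, zugirkogeka), so the final letter is not what conditions the rule; the last vowel is.
"pabav" has last vowel 'a'. The one such stem in the data (dozewan → zudozewaneka) adds zu- … -eka around the stem, so the same rule applies.
The other patterns: stems whose last vowel is 'u' add -ast; stems whose last vowel is 'e' add the prefix fa-.
So pabav → zupabaveka.

zupabaveka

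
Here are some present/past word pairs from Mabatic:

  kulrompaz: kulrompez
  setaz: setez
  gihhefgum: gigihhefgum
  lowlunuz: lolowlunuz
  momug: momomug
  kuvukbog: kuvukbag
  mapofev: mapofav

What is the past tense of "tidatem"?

tidatam

"tidatem" has last vowel 'e'. The one such stem in the data (mapofev → mapofav) changes the last vowel to 'a' (as does kuvukbog), so the same rule applies.
The other patterns: stems whose last vowel is 'a' change the last vowel to 'e'; stems whose last vowel is 'u' repeat the first consonant+vowel as a prefix.
So tidatem → tidatam.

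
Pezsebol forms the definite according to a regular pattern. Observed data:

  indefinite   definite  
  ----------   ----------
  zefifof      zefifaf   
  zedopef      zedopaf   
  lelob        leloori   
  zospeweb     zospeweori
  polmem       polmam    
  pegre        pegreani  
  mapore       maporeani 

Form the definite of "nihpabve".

zospeweb and pegre both have last vowel 'e' yet inflect differently (zospeweori, pegreani), so the last vowel is not what conditions the rule; the final letter is.
"nihpabve" ends in -e. The stems ending in -e (pegre → pegreani, mapore → maporeani) add -ani.
So nihpabve → nihpabveani.

nihpabveani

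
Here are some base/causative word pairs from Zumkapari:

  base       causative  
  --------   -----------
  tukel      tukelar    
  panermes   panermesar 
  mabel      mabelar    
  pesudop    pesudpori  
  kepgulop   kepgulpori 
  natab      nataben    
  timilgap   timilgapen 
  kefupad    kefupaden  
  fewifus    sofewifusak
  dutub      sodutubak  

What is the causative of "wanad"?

"wanad" has last vowel 'a'. The stems whose last vowel is 'a' (natab → nataben, timilgap → timilgapen, kefupad → kefupaden) add -en.
The other patterns: stems whose last vowel is 'e' add -ar; stems whose last vowel is 'o' delete the last vowel and add -ori; stems whose last vowel is 'u' add so- … -ak around the stem.
So wanad → wanaden.

wanaden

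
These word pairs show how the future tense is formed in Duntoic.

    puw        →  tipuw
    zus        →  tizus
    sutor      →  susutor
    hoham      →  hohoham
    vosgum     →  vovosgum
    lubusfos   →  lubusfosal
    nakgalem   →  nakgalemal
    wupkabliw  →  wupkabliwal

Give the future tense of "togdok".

totogdok

zus and lubusfos both end in -s yet inflect differently (tizus, lubusfosal), so the final letter is not what conditions the rule; the number of vowels is.
"togdok" has 2 vowels. The stems with 2 vowels (sutor → susutor, hoham → hohoham, vosgum → vovosgum) repeat the first consonant+vowel as a prefix.
So togdok → totogdok.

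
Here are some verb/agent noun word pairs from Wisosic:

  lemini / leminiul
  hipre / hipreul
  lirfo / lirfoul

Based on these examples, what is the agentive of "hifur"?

Every pair shown (lemini → leminiul, hipre → hipreul, lirfo → lirfoul) follows the same rule: add -ul.
So hifur → hifurul.

hifurul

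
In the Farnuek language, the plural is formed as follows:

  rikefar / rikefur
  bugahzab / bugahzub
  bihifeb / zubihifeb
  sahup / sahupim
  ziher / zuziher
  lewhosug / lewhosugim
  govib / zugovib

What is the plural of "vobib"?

zuvobib

"vobib" has last vowel 'i'. The one such stem in the data (govib → zugovib) adds the prefix zu-, so the same rule applies.
So vobib → zuvobib.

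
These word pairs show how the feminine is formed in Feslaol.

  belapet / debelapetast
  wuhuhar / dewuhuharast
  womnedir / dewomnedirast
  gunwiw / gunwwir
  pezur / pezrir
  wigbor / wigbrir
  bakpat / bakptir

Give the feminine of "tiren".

wuhuhar and pezur both end in -r yet inflect differently (dewuhuharast, pezrir), so the final letter is not what conditions the rule; the number of vowels is.
"tiren" has 2 vowels. The stems with 2 vowels (gunwiw → gunwwir, pezur → pezrir, wigbor → wigbrir) delete the last vowel and add -ir.
So tiren → tirnir.

tirnir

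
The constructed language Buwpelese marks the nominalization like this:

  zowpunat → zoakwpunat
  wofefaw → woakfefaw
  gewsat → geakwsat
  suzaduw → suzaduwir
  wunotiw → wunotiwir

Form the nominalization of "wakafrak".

wofefaw and suzaduw both end in -w yet inflect differently (woakfefaw, suzaduwir), so the final letter is not what conditions the rule; the last vowel is.
"wakafrak" has last vowel 'a'. The stems whose last vowel is 'a' (zowpunat → zoakwpunat, wofefaw → woakfefaw, gewsat → geakwsat) insert -ak- after the first vowel.
So wakafrak → waakkafrak.

waakkafrak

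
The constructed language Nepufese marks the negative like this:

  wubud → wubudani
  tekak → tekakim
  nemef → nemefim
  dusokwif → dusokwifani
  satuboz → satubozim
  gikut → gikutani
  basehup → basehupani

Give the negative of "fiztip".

fiztipani

"fiztip" has last vowel 'i'. The one such stem in the data (dusokwif → dusokwifani) adds -ani, so the same rule applies.
So fiztip → fiztipani.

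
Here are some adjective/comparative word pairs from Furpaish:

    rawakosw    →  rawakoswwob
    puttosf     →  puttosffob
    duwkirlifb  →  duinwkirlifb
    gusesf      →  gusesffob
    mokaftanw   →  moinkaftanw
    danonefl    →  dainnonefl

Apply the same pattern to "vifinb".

rawakosw and mokaftanw both end in -w yet inflect differently (rawakoswwob, moinkaftanw), so the final letter is not what conditions the rule; the second-to-last letter is.
"vifinb" has second-to-last letter 'n'. The one such stem in the data (mokaftanw → moinkaftanw) inserts -in- after the first vowel (as do duwkirlifb, danonefl), so the same rule applies.
The other pattern: stems whose second-to-last letter is 's' double the final consonant and add -ob.
So vifinb → viinfinb.

viinfinb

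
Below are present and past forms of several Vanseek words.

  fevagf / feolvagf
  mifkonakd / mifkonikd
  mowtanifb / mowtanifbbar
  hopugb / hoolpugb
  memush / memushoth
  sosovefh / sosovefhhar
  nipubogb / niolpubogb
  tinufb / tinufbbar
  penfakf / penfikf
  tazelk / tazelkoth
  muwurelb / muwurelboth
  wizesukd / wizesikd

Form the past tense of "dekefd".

dekefddar

mowtanifb and hopugb both end in -b yet inflect differently (mowtanifbbar, hoolpugb), so the final letter is not what conditions the rule; the second-to-last letter is.
"dekefd" has second-to-last letter 'f'. The stems whose second-to-last letter is 'f' (sosovefh → sosovefhhar, mowtanifb → mowtanifbbar, tinufb → tinufbbar) double the final consonant and add -ar.
So dekefd → dekefddar.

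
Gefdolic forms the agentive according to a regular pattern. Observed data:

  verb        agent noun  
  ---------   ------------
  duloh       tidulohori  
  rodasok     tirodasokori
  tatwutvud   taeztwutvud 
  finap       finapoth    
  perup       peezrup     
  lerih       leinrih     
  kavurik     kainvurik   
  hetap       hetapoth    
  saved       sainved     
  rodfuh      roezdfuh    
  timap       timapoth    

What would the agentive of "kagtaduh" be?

"kagtaduh" has last vowel 'u'. The stems whose last vowel is 'u' (tatwutvud → taeztwutvud, rodfuh → roezdfuh, perup → peezrup) insert -ez- after the first vowel.
The other patterns: stems whose last vowel is 'o' add ti- … -ori around the stem; stems whose last vowel is 'a' add -oth; stems whose last vowel is 'e' or 'i' insert -in- after the first vowel.
So kagtaduh → kaezgtaduh.

kaezgtaduh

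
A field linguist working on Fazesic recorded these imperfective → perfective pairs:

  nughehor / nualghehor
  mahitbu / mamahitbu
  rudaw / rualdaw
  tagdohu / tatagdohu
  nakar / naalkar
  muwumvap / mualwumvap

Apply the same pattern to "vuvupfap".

vualvupfap

muwumvap and mahitbu both begin with m- yet inflect differently (mualwumvap, mamahitbu), so the first letter is not what conditions the rule; whether the stem ends in a vowel or a consonant is.
"vuvupfap" ends in a consonant. The stems ending in a consonant (rudaw → rualdaw, nughehor → nualghehor, nakar → naalkar) insert -al- after the first vowel.
So vuvupfap → vualvupfap.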